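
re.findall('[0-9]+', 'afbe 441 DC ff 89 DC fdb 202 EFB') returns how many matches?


Pattern '[0-9]+' finds one or more digits.
Text: 'afbe 441 DC ff 89 DC fdb 202 EFB'
Scanning for matches:
  Match 1: '441'
  Match 2: '89'
  Match 3: '202'
Total matches: 3

3


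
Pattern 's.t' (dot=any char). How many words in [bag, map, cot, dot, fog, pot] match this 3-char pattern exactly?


Pattern 's.t' means: starts with 's', any single char, ends with 't'.
Checking each word (must be exactly 3 chars):
  'bag' (len=3): no
  'map' (len=3): no
  'cot' (len=3): no
  'dot' (len=3): no
  'fog' (len=3): no
  'pot' (len=3): no
Matching words: []
Total: 0

0


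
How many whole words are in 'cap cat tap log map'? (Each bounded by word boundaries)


Word boundaries (\b) mark the start/end of each word.
Text: 'cap cat tap log map'
Splitting by whitespace:
  Word 1: 'cap'
  Word 2: 'cat'
  Word 3: 'tap'
  Word 4: 'log'
  Word 5: 'map'
Total whole words: 5

5


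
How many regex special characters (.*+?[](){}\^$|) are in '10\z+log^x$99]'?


Regex special characters are: . * + ? [ ] ( ) { } \ ^ $ |
Scanning '10\z+log^x$99]':
  pos 2: '\' -> SPECIAL
  pos 4: '+' -> SPECIAL
  pos 8: '^' -> SPECIAL
  pos 10: '$' -> SPECIAL
  pos 13: ']' -> SPECIAL
Special chars found: ['\\', '+', '^', '$', ']']
Total: 5

5


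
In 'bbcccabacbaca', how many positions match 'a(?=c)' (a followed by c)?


Lookahead 'a(?=c)' matches 'a' only when followed by 'c'.
String: 'bbcccabacbaca'
Checking each position where char is 'a':
  pos 5: 'a' -> no (next='b')
  pos 7: 'a' -> MATCH (next='c')
  pos 10: 'a' -> MATCH (next='c')
Matching positions: [7, 10]
Count: 2

2


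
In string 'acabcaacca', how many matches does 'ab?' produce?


Pattern 'ab?' matches 'a' optionally followed by 'b'.
String: 'acabcaacca'
Scanning left to right for 'a' then checking next char:
  Match 1: 'a' (a not followed by b)
  Match 2: 'ab' (a followed by b)
  Match 3: 'a' (a not followed by b)
  Match 4: 'a' (a not followed by b)
  Match 5: 'a' (a not followed by b)
Total matches: 5

5


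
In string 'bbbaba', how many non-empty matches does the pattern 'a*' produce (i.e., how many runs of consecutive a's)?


Pattern 'a*' matches zero or more a's. We want non-empty runs of consecutive a's.
String: 'bbbaba'
Walking through the string to find runs of a's:
  Run 1: positions 3-3 -> 'a'
  Run 2: positions 5-5 -> 'a'
Non-empty runs found: ['a', 'a']
Count: 2

2


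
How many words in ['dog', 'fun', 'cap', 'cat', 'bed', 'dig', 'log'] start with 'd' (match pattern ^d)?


Pattern ^d anchors to start of word. Check which words begin with 'd':
  'dog' -> MATCH (starts with 'd')
  'fun' -> no
  'cap' -> no
  'cat' -> no
  'bed' -> no
  'dig' -> MATCH (starts with 'd')
  'log' -> no
Matching words: ['dog', 'dig']
Count: 2

2


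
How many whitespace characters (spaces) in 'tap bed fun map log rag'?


\s matches whitespace characters (spaces, tabs, etc.).
Text: 'tap bed fun map log rag'
This text has 6 words separated by spaces.
Number of spaces = number of words - 1 = 6 - 1 = 5

5


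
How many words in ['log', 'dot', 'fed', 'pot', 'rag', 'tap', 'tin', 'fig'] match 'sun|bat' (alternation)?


Alternation 'sun|bat' matches either 'sun' or 'bat'.
Checking each word:
  'log' -> no
  'dot' -> no
  'fed' -> no
  'pot' -> no
  'rag' -> no
  'tap' -> no
  'tin' -> no
  'fig' -> no
Matches: []
Count: 0

0


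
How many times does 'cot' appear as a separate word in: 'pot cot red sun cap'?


Scanning each word for exact match 'cot':
  Word 1: 'pot' -> no
  Word 2: 'cot' -> MATCH
  Word 3: 'red' -> no
  Word 4: 'sun' -> no
  Word 5: 'cap' -> no
Total matches: 1

1


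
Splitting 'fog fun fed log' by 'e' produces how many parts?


Splitting by 'e' breaks the string at each occurrence of the separator.
Text: 'fog fun fed log'
Parts after split:
  Part 1: 'fog fun f'
  Part 2: 'd log'
Total parts: 2

2


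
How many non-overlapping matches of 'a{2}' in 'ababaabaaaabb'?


Pattern 'a{2}' matches exactly 2 consecutive a's (greedy, non-overlapping).
String: 'ababaabaaaabb'
Scanning for runs of a's:
  Run at pos 0: 'a' (length 1) -> 0 match(es)
  Run at pos 2: 'a' (length 1) -> 0 match(es)
  Run at pos 4: 'aa' (length 2) -> 1 match(es)
  Run at pos 7: 'aaaa' (length 4) -> 2 match(es)
Matches found: ['aa', 'aa', 'aa']
Total: 3

3


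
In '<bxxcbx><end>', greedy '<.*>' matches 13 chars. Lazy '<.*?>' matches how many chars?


Greedy '<.*>' tries to match as MUCH as possible.
Lazy '<.*?>' tries to match as LITTLE as possible.

String: '<bxxcbx><end>'
Greedy '<.*>' starts at first '<' and extends to the LAST '>': '<bxxcbx><end>' (13 chars)
Lazy '<.*?>' starts at first '<' and stops at the FIRST '>': '<bxxcbx>' (8 chars)

8


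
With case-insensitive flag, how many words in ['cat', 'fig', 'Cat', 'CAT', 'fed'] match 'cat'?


Case-insensitive matching: compare each word's lowercase form to 'cat'.
  'cat' -> lower='cat' -> MATCH
  'fig' -> lower='fig' -> no
  'Cat' -> lower='cat' -> MATCH
  'CAT' -> lower='cat' -> MATCH
  'fed' -> lower='fed' -> no
Matches: ['cat', 'Cat', 'CAT']
Count: 3

3


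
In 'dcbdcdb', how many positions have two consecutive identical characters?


Looking for consecutive identical characters in 'dcbdcdb':
  pos 0-1: 'd' vs 'c' -> different
  pos 1-2: 'c' vs 'b' -> different
  pos 2-3: 'b' vs 'd' -> different
  pos 3-4: 'd' vs 'c' -> different
  pos 4-5: 'c' vs 'd' -> different
  pos 5-6: 'd' vs 'b' -> different
Consecutive identical pairs: []
Count: 0

0


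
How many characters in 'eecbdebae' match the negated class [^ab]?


Negated class [^ab] matches any char NOT in {a, b}
Scanning 'eecbdebae':
  pos 0: 'e' -> MATCH
  pos 1: 'e' -> MATCH
  pos 2: 'c' -> MATCH
  pos 3: 'b' -> no (excluded)
  pos 4: 'd' -> MATCH
  pos 5: 'e' -> MATCH
  pos 6: 'b' -> no (excluded)
  pos 7: 'a' -> no (excluded)
  pos 8: 'e' -> MATCH
Total matches: 6

6


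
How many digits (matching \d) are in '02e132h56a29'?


\d matches any digit 0-9.
Scanning '02e132h56a29':
  pos 0: '0' -> DIGIT
  pos 1: '2' -> DIGIT
  pos 3: '1' -> DIGIT
  pos 4: '3' -> DIGIT
  pos 5: '2' -> DIGIT
  pos 7: '5' -> DIGIT
  pos 8: '6' -> DIGIT
  pos 10: '2' -> DIGIT
  pos 11: '9' -> DIGIT
Digits found: ['0', '2', '1', '3', '2', '5', '6', '2', '9']
Total: 9

9


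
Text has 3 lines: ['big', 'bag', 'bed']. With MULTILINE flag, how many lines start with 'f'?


With MULTILINE flag, ^ matches the start of each line.
Lines: ['big', 'bag', 'bed']
Checking which lines start with 'f':
  Line 1: 'big' -> no
  Line 2: 'bag' -> no
  Line 3: 'bed' -> no
Matching lines: []
Count: 0

0


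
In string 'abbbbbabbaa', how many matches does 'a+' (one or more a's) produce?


Pattern 'a+' matches one or more consecutive a's.
String: 'abbbbbabbaa'
Scanning for runs of a:
  Match 1: 'a' (length 1)
  Match 2: 'a' (length 1)
  Match 3: 'aa' (length 2)
Total matches: 3

3


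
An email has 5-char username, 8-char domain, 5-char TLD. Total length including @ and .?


An email address has format: username@domain.tld
Username length: 5
'@' character: 1
Domain length: 8
'.' character: 1
TLD length: 5
Total = 5 + 1 + 8 + 1 + 5 = 20

20


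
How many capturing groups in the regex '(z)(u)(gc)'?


To count capturing groups, count each '(' that starts a group.
Pattern: '(z)(u)(gc)'
Walking through the pattern:
  Position 0: '(' -> group #1
  Position 3: '(' -> group #2
  Position 6: '(' -> group #3
Total capturing groups: 3

3


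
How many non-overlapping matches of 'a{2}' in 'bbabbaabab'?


Pattern 'a{2}' matches exactly 2 consecutive a's (greedy, non-overlapping).
String: 'bbabbaabab'
Scanning for runs of a's:
  Run at pos 2: 'a' (length 1) -> 0 match(es)
  Run at pos 5: 'aa' (length 2) -> 1 match(es)
  Run at pos 8: 'a' (length 1) -> 0 match(es)
Matches found: ['aa']
Total: 1

1


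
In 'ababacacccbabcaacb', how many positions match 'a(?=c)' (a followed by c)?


Lookahead 'a(?=c)' matches 'a' only when followed by 'c'.
String: 'ababacacccbabcaacb'
Checking each position where char is 'a':
  pos 0: 'a' -> no (next='b')
  pos 2: 'a' -> no (next='b')
  pos 4: 'a' -> MATCH (next='c')
  pos 6: 'a' -> MATCH (next='c')
  pos 11: 'a' -> no (next='b')
  pos 14: 'a' -> no (next='a')
  pos 15: 'a' -> MATCH (next='c')
Matching positions: [4, 6, 15]
Count: 3

3


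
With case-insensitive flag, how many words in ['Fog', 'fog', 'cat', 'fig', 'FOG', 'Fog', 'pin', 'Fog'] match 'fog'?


Case-insensitive matching: compare each word's lowercase form to 'fog'.
  'Fog' -> lower='fog' -> MATCH
  'fog' -> lower='fog' -> MATCH
  'cat' -> lower='cat' -> no
  'fig' -> lower='fig' -> no
  'FOG' -> lower='fog' -> MATCH
  'Fog' -> lower='fog' -> MATCH
  'pin' -> lower='pin' -> no
  'Fog' -> lower='fog' -> MATCH
Matches: ['Fog', 'fog', 'FOG', 'Fog', 'Fog']
Count: 5

5


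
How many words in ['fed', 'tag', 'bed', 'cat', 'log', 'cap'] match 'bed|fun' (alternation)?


Alternation 'bed|fun' matches either 'bed' or 'fun'.
Checking each word:
  'fed' -> no
  'tag' -> no
  'bed' -> MATCH
  'cat' -> no
  'log' -> no
  'cap' -> no
Matches: ['bed']
Count: 1

1


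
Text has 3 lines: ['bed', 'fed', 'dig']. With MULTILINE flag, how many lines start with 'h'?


With MULTILINE flag, ^ matches the start of each line.
Lines: ['bed', 'fed', 'dig']
Checking which lines start with 'h':
  Line 1: 'bed' -> no
  Line 2: 'fed' -> no
  Line 3: 'dig' -> no
Matching lines: []
Count: 0

0


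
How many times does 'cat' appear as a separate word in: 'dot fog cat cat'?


Scanning each word for exact match 'cat':
  Word 1: 'dot' -> no
  Word 2: 'fog' -> no
  Word 3: 'cat' -> MATCH
  Word 4: 'cat' -> MATCH
Total matches: 2

2


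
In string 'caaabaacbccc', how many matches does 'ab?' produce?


Pattern 'ab?' matches 'a' optionally followed by 'b'.
String: 'caaabaacbccc'
Scanning left to right for 'a' then checking next char:
  Match 1: 'a' (a not followed by b)
  Match 2: 'a' (a not followed by b)
  Match 3: 'ab' (a followed by b)
  Match 4: 'a' (a not followed by b)
  Match 5: 'a' (a not followed by b)
Total matches: 5

5


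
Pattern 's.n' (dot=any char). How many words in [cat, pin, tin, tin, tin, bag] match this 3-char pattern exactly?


Pattern 's.n' means: starts with 's', any single char, ends with 'n'.
Checking each word (must be exactly 3 chars):
  'cat' (len=3): no
  'pin' (len=3): no
  'tin' (len=3): no
  'tin' (len=3): no
  'tin' (len=3): no
  'bag' (len=3): no
Matching words: []
Total: 0

0


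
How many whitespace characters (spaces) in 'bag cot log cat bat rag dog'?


\s matches whitespace characters (spaces, tabs, etc.).
Text: 'bag cot log cat bat rag dog'
This text has 7 words separated by spaces.
Number of spaces = number of words - 1 = 7 - 1 = 6

6


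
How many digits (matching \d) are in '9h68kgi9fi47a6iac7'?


\d matches any digit 0-9.
Scanning '9h68kgi9fi47a6iac7':
  pos 0: '9' -> DIGIT
  pos 2: '6' -> DIGIT
  pos 3: '8' -> DIGIT
  pos 7: '9' -> DIGIT
  pos 10: '4' -> DIGIT
  pos 11: '7' -> DIGIT
  pos 13: '6' -> DIGIT
  pos 17: '7' -> DIGIT
Digits found: ['9', '6', '8', '9', '4', '7', '6', '7']
Total: 8

8


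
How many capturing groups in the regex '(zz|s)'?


To count capturing groups, count each '(' that starts a group.
Pattern: '(zz|s)'
Walking through the pattern:
  Position 0: '(' -> group #1
Total capturing groups: 1

1


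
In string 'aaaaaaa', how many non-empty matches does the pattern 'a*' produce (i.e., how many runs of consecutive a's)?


Pattern 'a*' matches zero or more a's. We want non-empty runs of consecutive a's.
String: 'aaaaaaa'
Walking through the string to find runs of a's:
  Run 1: positions 0-6 -> 'aaaaaaa'
Non-empty runs found: ['aaaaaaa']
Count: 1

1


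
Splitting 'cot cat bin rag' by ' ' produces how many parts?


Splitting by ' ' breaks the string at each occurrence of the separator.
Text: 'cot cat bin rag'
Parts after split:
  Part 1: 'cot'
  Part 2: 'cat'
  Part 3: 'bin'
  Part 4: 'rag'
Total parts: 4

4


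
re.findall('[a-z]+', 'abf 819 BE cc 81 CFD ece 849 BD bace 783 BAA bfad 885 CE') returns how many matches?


Pattern '[a-z]+' finds one or more lowercase letters.
Text: 'abf 819 BE cc 81 CFD ece 849 BD bace 783 BAA bfad 885 CE'
Scanning for matches:
  Match 1: 'abf'
  Match 2: 'cc'
  Match 3: 'ece'
  Match 4: 'bace'
  Match 5: 'bfad'
Total matches: 5

5


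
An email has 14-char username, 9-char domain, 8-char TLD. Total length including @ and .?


An email address has format: username@domain.tld
Username length: 14
'@' character: 1
Domain length: 9
'.' character: 1
TLD length: 8
Total = 14 + 1 + 9 + 1 + 8 = 33

33


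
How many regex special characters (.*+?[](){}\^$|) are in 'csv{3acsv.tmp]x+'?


Regex special characters are: . * + ? [ ] ( ) { } \ ^ $ |
Scanning 'csv{3acsv.tmp]x+':
  pos 3: '{' -> SPECIAL
  pos 9: '.' -> SPECIAL
  pos 13: ']' -> SPECIAL
  pos 15: '+' -> SPECIAL
Special chars found: ['{', '.', ']', '+']
Total: 4

4


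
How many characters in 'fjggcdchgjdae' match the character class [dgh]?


Character class [dgh] matches any of: {d, g, h}
Scanning string 'fjggcdchgjdae' character by character:
  pos 0: 'f' -> no
  pos 1: 'j' -> no
  pos 2: 'g' -> MATCH
  pos 3: 'g' -> MATCH
  pos 4: 'c' -> no
  pos 5: 'd' -> MATCH
  pos 6: 'c' -> no
  pos 7: 'h' -> MATCH
  pos 8: 'g' -> MATCH
  pos 9: 'j' -> no
  pos 10: 'd' -> MATCH
  pos 11: 'a' -> no
  pos 12: 'e' -> no
Total matches: 6

6


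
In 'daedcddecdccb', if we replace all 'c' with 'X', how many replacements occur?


re.sub('c', 'X', text) replaces every occurrence of 'c' with 'X'.
Text: 'daedcddecdccb'
Scanning for 'c':
  pos 4: 'c' -> replacement #1
  pos 8: 'c' -> replacement #2
  pos 10: 'c' -> replacement #3
  pos 11: 'c' -> replacement #4
Total replacements: 4

4


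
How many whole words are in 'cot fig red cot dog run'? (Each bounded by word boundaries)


Word boundaries (\b) mark the start/end of each word.
Text: 'cot fig red cot dog run'
Splitting by whitespace:
  Word 1: 'cot'
  Word 2: 'fig'
  Word 3: 'red'
  Word 4: 'cot'
  Word 5: 'dog'
  Word 6: 'run'
Total whole words: 6

6


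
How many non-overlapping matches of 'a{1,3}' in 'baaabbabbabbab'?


Pattern 'a{1,3}' matches between 1 and 3 consecutive a's (greedy).
String: 'baaabbabbabbab'
Finding runs of a's and applying greedy matching:
  Run at pos 1: 'aaa' (length 3)
  Run at pos 6: 'a' (length 1)
  Run at pos 9: 'a' (length 1)
  Run at pos 12: 'a' (length 1)
Matches: ['aaa', 'a', 'a', 'a']
Count: 4

4


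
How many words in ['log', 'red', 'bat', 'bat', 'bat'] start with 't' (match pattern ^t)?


Pattern ^t anchors to start of word. Check which words begin with 't':
  'log' -> no
  'red' -> no
  'bat' -> no
  'bat' -> no
  'bat' -> no
Matching words: []
Count: 0

0


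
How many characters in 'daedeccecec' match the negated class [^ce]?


Negated class [^ce] matches any char NOT in {c, e}
Scanning 'daedeccecec':
  pos 0: 'd' -> MATCH
  pos 1: 'a' -> MATCH
  pos 2: 'e' -> no (excluded)
  pos 3: 'd' -> MATCH
  pos 4: 'e' -> no (excluded)
  pos 5: 'c' -> no (excluded)
  pos 6: 'c' -> no (excluded)
  pos 7: 'e' -> no (excluded)
  pos 8: 'c' -> no (excluded)
  pos 9: 'e' -> no (excluded)
  pos 10: 'c' -> no (excluded)
Total matches: 3

3


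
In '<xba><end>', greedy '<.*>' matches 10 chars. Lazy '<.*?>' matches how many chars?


Greedy '<.*>' tries to match as MUCH as possible.
Lazy '<.*?>' tries to match as LITTLE as possible.

String: '<xba><end>'
Greedy '<.*>' starts at first '<' and extends to the LAST '>': '<xba><end>' (10 chars)
Lazy '<.*?>' starts at first '<' and stops at the FIRST '>': '<xba>' (5 chars)

5


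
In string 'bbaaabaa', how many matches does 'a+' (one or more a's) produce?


Pattern 'a+' matches one or more consecutive a's.
String: 'bbaaabaa'
Scanning for runs of a:
  Match 1: 'aaa' (length 3)
  Match 2: 'aa' (length 2)
Total matches: 2

2


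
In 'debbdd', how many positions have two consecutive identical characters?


Looking for consecutive identical characters in 'debbdd':
  pos 0-1: 'd' vs 'e' -> different
  pos 1-2: 'e' vs 'b' -> different
  pos 2-3: 'b' vs 'b' -> MATCH ('bb')
  pos 3-4: 'b' vs 'd' -> different
  pos 4-5: 'd' vs 'd' -> MATCH ('dd')
Consecutive identical pairs: ['bb', 'dd']
Count: 2

2


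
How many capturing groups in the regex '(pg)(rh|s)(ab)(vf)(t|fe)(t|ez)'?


To count capturing groups, count each '(' that starts a group.
Pattern: '(pg)(rh|s)(ab)(vf)(t|fe)(t|ez)'
Walking through the pattern:
  Position 0: '(' -> group #1
  Position 4: '(' -> group #2
  Position 10: '(' -> group #3
  Position 14: '(' -> group #4
  Position 18: '(' -> group #5
  Position 24: '(' -> group #6
Total capturing groups: 6

6


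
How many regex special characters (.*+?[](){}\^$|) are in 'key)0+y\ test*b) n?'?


Regex special characters are: . * + ? [ ] ( ) { } \ ^ $ |
Scanning 'key)0+y\ test*b) n?':
  pos 3: ')' -> SPECIAL
  pos 5: '+' -> SPECIAL
  pos 7: '\' -> SPECIAL
  pos 13: '*' -> SPECIAL
  pos 15: ')' -> SPECIAL
  pos 18: '?' -> SPECIAL
Special chars found: [')', '+', '\\', '*', ')', '?']
Total: 6

6


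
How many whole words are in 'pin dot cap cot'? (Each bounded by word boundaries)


Word boundaries (\b) mark the start/end of each word.
Text: 'pin dot cap cot'
Splitting by whitespace:
  Word 1: 'pin'
  Word 2: 'dot'
  Word 3: 'cap'
  Word 4: 'cot'
Total whole words: 4

4


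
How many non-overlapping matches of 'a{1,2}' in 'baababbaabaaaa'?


Pattern 'a{1,2}' matches between 1 and 2 consecutive a's (greedy).
String: 'baababbaabaaaa'
Finding runs of a's and applying greedy matching:
  Run at pos 1: 'aa' (length 2)
  Run at pos 4: 'a' (length 1)
  Run at pos 7: 'aa' (length 2)
  Run at pos 10: 'aaaa' (length 4)
Matches: ['aa', 'a', 'aa', 'aa', 'aa']
Count: 5

5


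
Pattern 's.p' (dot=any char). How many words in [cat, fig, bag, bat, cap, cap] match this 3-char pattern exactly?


Pattern 's.p' means: starts with 's', any single char, ends with 'p'.
Checking each word (must be exactly 3 chars):
  'cat' (len=3): no
  'fig' (len=3): no
  'bag' (len=3): no
  'bat' (len=3): no
  'cap' (len=3): no
  'cap' (len=3): no
Matching words: []
Total: 0

0


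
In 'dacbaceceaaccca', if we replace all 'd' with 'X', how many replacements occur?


re.sub('d', 'X', text) replaces every occurrence of 'd' with 'X'.
Text: 'dacbaceceaaccca'
Scanning for 'd':
  pos 0: 'd' -> replacement #1
Total replacements: 1

1


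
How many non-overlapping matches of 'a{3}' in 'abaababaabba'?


Pattern 'a{3}' matches exactly 3 consecutive a's (greedy, non-overlapping).
String: 'abaababaabba'
Scanning for runs of a's:
  Run at pos 0: 'a' (length 1) -> 0 match(es)
  Run at pos 2: 'aa' (length 2) -> 0 match(es)
  Run at pos 5: 'a' (length 1) -> 0 match(es)
  Run at pos 7: 'aa' (length 2) -> 0 match(es)
  Run at pos 11: 'a' (length 1) -> 0 match(es)
Matches found: []
Total: 0

0


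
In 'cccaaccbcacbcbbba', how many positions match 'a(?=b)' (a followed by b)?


Lookahead 'a(?=b)' matches 'a' only when followed by 'b'.
String: 'cccaaccbcacbcbbba'
Checking each position where char is 'a':
  pos 3: 'a' -> no (next='a')
  pos 4: 'a' -> no (next='c')
  pos 9: 'a' -> no (next='c')
Matching positions: []
Count: 0

0


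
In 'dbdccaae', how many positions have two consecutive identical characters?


Looking for consecutive identical characters in 'dbdccaae':
  pos 0-1: 'd' vs 'b' -> different
  pos 1-2: 'b' vs 'd' -> different
  pos 2-3: 'd' vs 'c' -> different
  pos 3-4: 'c' vs 'c' -> MATCH ('cc')
  pos 4-5: 'c' vs 'a' -> different
  pos 5-6: 'a' vs 'a' -> MATCH ('aa')
  pos 6-7: 'a' vs 'e' -> different
Consecutive identical pairs: ['cc', 'aa']
Count: 2

2


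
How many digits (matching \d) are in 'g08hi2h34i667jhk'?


\d matches any digit 0-9.
Scanning 'g08hi2h34i667jhk':
  pos 1: '0' -> DIGIT
  pos 2: '8' -> DIGIT
  pos 5: '2' -> DIGIT
  pos 7: '3' -> DIGIT
  pos 8: '4' -> DIGIT
  pos 10: '6' -> DIGIT
  pos 11: '6' -> DIGIT
  pos 12: '7' -> DIGIT
Digits found: ['0', '8', '2', '3', '4', '6', '6', '7']
Total: 8

8


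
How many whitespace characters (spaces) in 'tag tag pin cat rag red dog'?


\s matches whitespace characters (spaces, tabs, etc.).
Text: 'tag tag pin cat rag red dog'
This text has 7 words separated by spaces.
Number of spaces = number of words - 1 = 7 - 1 = 6

6


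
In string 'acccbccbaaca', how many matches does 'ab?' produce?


Pattern 'ab?' matches 'a' optionally followed by 'b'.
String: 'acccbccbaaca'
Scanning left to right for 'a' then checking next char:
  Match 1: 'a' (a not followed by b)
  Match 2: 'a' (a not followed by b)
  Match 3: 'a' (a not followed by b)
  Match 4: 'a' (a not followed by b)
Total matches: 4

4


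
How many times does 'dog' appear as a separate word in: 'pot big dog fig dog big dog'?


Scanning each word for exact match 'dog':
  Word 1: 'pot' -> no
  Word 2: 'big' -> no
  Word 3: 'dog' -> MATCH
  Word 4: 'fig' -> no
  Word 5: 'dog' -> MATCH
  Word 6: 'big' -> no
  Word 7: 'dog' -> MATCH
Total matches: 3

3


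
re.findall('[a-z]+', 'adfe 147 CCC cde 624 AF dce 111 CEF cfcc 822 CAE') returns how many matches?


Pattern '[a-z]+' finds one or more lowercase letters.
Text: 'adfe 147 CCC cde 624 AF dce 111 CEF cfcc 822 CAE'
Scanning for matches:
  Match 1: 'adfe'
  Match 2: 'cde'
  Match 3: 'dce'
  Match 4: 'cfcc'
Total matches: 4

4


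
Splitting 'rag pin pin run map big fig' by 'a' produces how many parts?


Splitting by 'a' breaks the string at each occurrence of the separator.
Text: 'rag pin pin run map big fig'
Parts after split:
  Part 1: 'r'
  Part 2: 'g pin pin run m'
  Part 3: 'p big fig'
Total parts: 3

3


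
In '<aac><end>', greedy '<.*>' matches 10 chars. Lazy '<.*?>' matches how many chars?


Greedy '<.*>' tries to match as MUCH as possible.
Lazy '<.*?>' tries to match as LITTLE as possible.

String: '<aac><end>'
Greedy '<.*>' starts at first '<' and extends to the LAST '>': '<aac><end>' (10 chars)
Lazy '<.*?>' starts at first '<' and stops at the FIRST '>': '<aac>' (5 chars)

5


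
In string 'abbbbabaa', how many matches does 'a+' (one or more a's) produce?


Pattern 'a+' matches one or more consecutive a's.
String: 'abbbbabaa'
Scanning for runs of a:
  Match 1: 'a' (length 1)
  Match 2: 'a' (length 1)
  Match 3: 'aa' (length 2)
Total matches: 3

3


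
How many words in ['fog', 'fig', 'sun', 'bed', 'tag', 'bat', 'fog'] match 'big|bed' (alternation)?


Alternation 'big|bed' matches either 'big' or 'bed'.
Checking each word:
  'fog' -> no
  'fig' -> no
  'sun' -> no
  'bed' -> MATCH
  'tag' -> no
  'bat' -> no
  'fog' -> no
Matches: ['bed']
Count: 1

1


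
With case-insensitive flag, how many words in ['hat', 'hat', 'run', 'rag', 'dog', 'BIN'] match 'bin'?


Case-insensitive matching: compare each word's lowercase form to 'bin'.
  'hat' -> lower='hat' -> no
  'hat' -> lower='hat' -> no
  'run' -> lower='run' -> no
  'rag' -> lower='rag' -> no
  'dog' -> lower='dog' -> no
  'BIN' -> lower='bin' -> MATCH
Matches: ['BIN']
Count: 1

1


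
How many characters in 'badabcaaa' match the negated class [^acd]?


Negated class [^acd] matches any char NOT in {a, c, d}
Scanning 'badabcaaa':
  pos 0: 'b' -> MATCH
  pos 1: 'a' -> no (excluded)
  pos 2: 'd' -> no (excluded)
  pos 3: 'a' -> no (excluded)
  pos 4: 'b' -> MATCH
  pos 5: 'c' -> no (excluded)
  pos 6: 'a' -> no (excluded)
  pos 7: 'a' -> no (excluded)
  pos 8: 'a' -> no (excluded)
Total matches: 2

2


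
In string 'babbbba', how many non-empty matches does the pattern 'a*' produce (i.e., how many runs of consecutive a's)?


Pattern 'a*' matches zero or more a's. We want non-empty runs of consecutive a's.
String: 'babbbba'
Walking through the string to find runs of a's:
  Run 1: positions 1-1 -> 'a'
  Run 2: positions 6-6 -> 'a'
Non-empty runs found: ['a', 'a']
Count: 2

2


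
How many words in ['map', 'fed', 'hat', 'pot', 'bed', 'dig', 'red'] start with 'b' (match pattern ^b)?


Pattern ^b anchors to start of word. Check which words begin with 'b':
  'map' -> no
  'fed' -> no
  'hat' -> no
  'pot' -> no
  'bed' -> MATCH (starts with 'b')
  'dig' -> no
  'red' -> no
Matching words: ['bed']
Count: 1

1


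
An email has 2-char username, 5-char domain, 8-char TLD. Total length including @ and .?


An email address has format: username@domain.tld
Username length: 2
'@' character: 1
Domain length: 5
'.' character: 1
TLD length: 8
Total = 2 + 1 + 5 + 1 + 8 = 17

17


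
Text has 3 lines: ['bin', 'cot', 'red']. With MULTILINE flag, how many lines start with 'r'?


With MULTILINE flag, ^ matches the start of each line.
Lines: ['bin', 'cot', 'red']
Checking which lines start with 'r':
  Line 1: 'bin' -> no
  Line 2: 'cot' -> no
  Line 3: 'red' -> MATCH
Matching lines: ['red']
Count: 1

1


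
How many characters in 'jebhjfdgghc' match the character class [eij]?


Character class [eij] matches any of: {e, i, j}
Scanning string 'jebhjfdgghc' character by character:
  pos 0: 'j' -> MATCH
  pos 1: 'e' -> MATCH
  pos 2: 'b' -> no
  pos 3: 'h' -> no
  pos 4: 'j' -> MATCH
  pos 5: 'f' -> no
  pos 6: 'd' -> no
  pos 7: 'g' -> no
  pos 8: 'g' -> no
  pos 9: 'h' -> no
  pos 10: 'c' -> no
Total matches: 3

3


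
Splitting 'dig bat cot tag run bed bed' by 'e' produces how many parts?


Splitting by 'e' breaks the string at each occurrence of the separator.
Text: 'dig bat cot tag run bed bed'
Parts after split:
  Part 1: 'dig bat cot tag run b'
  Part 2: 'd b'
  Part 3: 'd'
Total parts: 3

3


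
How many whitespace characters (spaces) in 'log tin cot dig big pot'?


\s matches whitespace characters (spaces, tabs, etc.).
Text: 'log tin cot dig big pot'
This text has 6 words separated by spaces.
Number of spaces = number of words - 1 = 6 - 1 = 5

5


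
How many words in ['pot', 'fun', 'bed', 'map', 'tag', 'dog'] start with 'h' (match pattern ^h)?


Pattern ^h anchors to start of word. Check which words begin with 'h':
  'pot' -> no
  'fun' -> no
  'bed' -> no
  'map' -> no
  'tag' -> no
  'dog' -> no
Matching words: []
Count: 0

0


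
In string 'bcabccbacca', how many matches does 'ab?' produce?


Pattern 'ab?' matches 'a' optionally followed by 'b'.
String: 'bcabccbacca'
Scanning left to right for 'a' then checking next char:
  Match 1: 'ab' (a followed by b)
  Match 2: 'a' (a not followed by b)
  Match 3: 'a' (a not followed by b)
Total matches: 3

3


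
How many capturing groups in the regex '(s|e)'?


To count capturing groups, count each '(' that starts a group.
Pattern: '(s|e)'
Walking through the pattern:
  Position 0: '(' -> group #1
Total capturing groups: 1

1


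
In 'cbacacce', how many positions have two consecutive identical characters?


Looking for consecutive identical characters in 'cbacacce':
  pos 0-1: 'c' vs 'b' -> different
  pos 1-2: 'b' vs 'a' -> different
  pos 2-3: 'a' vs 'c' -> different
  pos 3-4: 'c' vs 'a' -> different
  pos 4-5: 'a' vs 'c' -> different
  pos 5-6: 'c' vs 'c' -> MATCH ('cc')
  pos 6-7: 'c' vs 'e' -> different
Consecutive identical pairs: ['cc']
Count: 1

1


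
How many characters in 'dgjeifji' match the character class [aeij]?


Character class [aeij] matches any of: {a, e, i, j}
Scanning string 'dgjeifji' character by character:
  pos 0: 'd' -> no
  pos 1: 'g' -> no
  pos 2: 'j' -> MATCH
  pos 3: 'e' -> MATCH
  pos 4: 'i' -> MATCH
  pos 5: 'f' -> no
  pos 6: 'j' -> MATCH
  pos 7: 'i' -> MATCH
Total matches: 5

5


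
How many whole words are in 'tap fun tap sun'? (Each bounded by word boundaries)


Word boundaries (\b) mark the start/end of each word.
Text: 'tap fun tap sun'
Splitting by whitespace:
  Word 1: 'tap'
  Word 2: 'fun'
  Word 3: 'tap'
  Word 4: 'sun'
Total whole words: 4

4


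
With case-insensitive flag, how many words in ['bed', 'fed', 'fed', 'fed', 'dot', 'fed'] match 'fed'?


Case-insensitive matching: compare each word's lowercase form to 'fed'.
  'bed' -> lower='bed' -> no
  'fed' -> lower='fed' -> MATCH
  'fed' -> lower='fed' -> MATCH
  'fed' -> lower='fed' -> MATCH
  'dot' -> lower='dot' -> no
  'fed' -> lower='fed' -> MATCH
Matches: ['fed', 'fed', 'fed', 'fed']
Count: 4

4


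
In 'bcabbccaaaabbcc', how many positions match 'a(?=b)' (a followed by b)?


Lookahead 'a(?=b)' matches 'a' only when followed by 'b'.
String: 'bcabbccaaaabbcc'
Checking each position where char is 'a':
  pos 2: 'a' -> MATCH (next='b')
  pos 7: 'a' -> no (next='a')
  pos 8: 'a' -> no (next='a')
  pos 9: 'a' -> no (next='a')
  pos 10: 'a' -> MATCH (next='b')
Matching positions: [2, 10]
Count: 2

2


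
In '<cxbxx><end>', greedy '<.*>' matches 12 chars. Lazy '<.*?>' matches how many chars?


Greedy '<.*>' tries to match as MUCH as possible.
Lazy '<.*?>' tries to match as LITTLE as possible.

String: '<cxbxx><end>'
Greedy '<.*>' starts at first '<' and extends to the LAST '>': '<cxbxx><end>' (12 chars)
Lazy '<.*?>' starts at first '<' and stops at the FIRST '>': '<cxbxx>' (7 chars)

7


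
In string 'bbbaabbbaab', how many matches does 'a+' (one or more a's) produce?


Pattern 'a+' matches one or more consecutive a's.
String: 'bbbaabbbaab'
Scanning for runs of a:
  Match 1: 'aa' (length 2)
  Match 2: 'aa' (length 2)
Total matches: 2

2


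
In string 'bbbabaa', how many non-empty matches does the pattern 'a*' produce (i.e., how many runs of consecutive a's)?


Pattern 'a*' matches zero or more a's. We want non-empty runs of consecutive a's.
String: 'bbbabaa'
Walking through the string to find runs of a's:
  Run 1: positions 3-3 -> 'a'
  Run 2: positions 5-6 -> 'aa'
Non-empty runs found: ['a', 'aa']
Count: 2

2


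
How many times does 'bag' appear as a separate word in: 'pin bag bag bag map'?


Scanning each word for exact match 'bag':
  Word 1: 'pin' -> no
  Word 2: 'bag' -> MATCH
  Word 3: 'bag' -> MATCH
  Word 4: 'bag' -> MATCH
  Word 5: 'map' -> no
Total matches: 3

3


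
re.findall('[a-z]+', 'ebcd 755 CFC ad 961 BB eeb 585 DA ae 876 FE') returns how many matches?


Pattern '[a-z]+' finds one or more lowercase letters.
Text: 'ebcd 755 CFC ad 961 BB eeb 585 DA ae 876 FE'
Scanning for matches:
  Match 1: 'ebcd'
  Match 2: 'ad'
  Match 3: 'eeb'
  Match 4: 'ae'
Total matches: 4

4


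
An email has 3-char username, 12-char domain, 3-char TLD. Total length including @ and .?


An email address has format: username@domain.tld
Username length: 3
'@' character: 1
Domain length: 12
'.' character: 1
TLD length: 3
Total = 3 + 1 + 12 + 1 + 3 = 20

20


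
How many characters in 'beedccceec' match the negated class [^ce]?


Negated class [^ce] matches any char NOT in {c, e}
Scanning 'beedccceec':
  pos 0: 'b' -> MATCH
  pos 1: 'e' -> no (excluded)
  pos 2: 'e' -> no (excluded)
  pos 3: 'd' -> MATCH
  pos 4: 'c' -> no (excluded)
  pos 5: 'c' -> no (excluded)
  pos 6: 'c' -> no (excluded)
  pos 7: 'e' -> no (excluded)
  pos 8: 'e' -> no (excluded)
  pos 9: 'c' -> no (excluded)
Total matches: 2

2


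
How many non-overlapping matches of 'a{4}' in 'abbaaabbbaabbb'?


Pattern 'a{4}' matches exactly 4 consecutive a's (greedy, non-overlapping).
String: 'abbaaabbbaabbb'
Scanning for runs of a's:
  Run at pos 0: 'a' (length 1) -> 0 match(es)
  Run at pos 3: 'aaa' (length 3) -> 0 match(es)
  Run at pos 9: 'aa' (length 2) -> 0 match(es)
Matches found: []
Total: 0

0


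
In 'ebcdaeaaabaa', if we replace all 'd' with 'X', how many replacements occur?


re.sub('d', 'X', text) replaces every occurrence of 'd' with 'X'.
Text: 'ebcdaeaaabaa'
Scanning for 'd':
  pos 3: 'd' -> replacement #1
Total replacements: 1

1


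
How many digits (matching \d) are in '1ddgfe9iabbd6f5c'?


\d matches any digit 0-9.
Scanning '1ddgfe9iabbd6f5c':
  pos 0: '1' -> DIGIT
  pos 6: '9' -> DIGIT
  pos 12: '6' -> DIGIT
  pos 14: '5' -> DIGIT
Digits found: ['1', '9', '6', '5']
Total: 4

4


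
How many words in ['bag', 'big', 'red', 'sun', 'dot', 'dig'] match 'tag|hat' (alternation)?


Alternation 'tag|hat' matches either 'tag' or 'hat'.
Checking each word:
  'bag' -> no
  'big' -> no
  'red' -> no
  'sun' -> no
  'dot' -> no
  'dig' -> no
Matches: []
Count: 0

0


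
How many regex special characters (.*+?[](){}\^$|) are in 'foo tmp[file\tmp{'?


Regex special characters are: . * + ? [ ] ( ) { } \ ^ $ |
Scanning 'foo tmp[file\tmp{':
  pos 7: '[' -> SPECIAL
  pos 12: '\' -> SPECIAL
  pos 16: '{' -> SPECIAL
Special chars found: ['[', '\\', '{']
Total: 3

3


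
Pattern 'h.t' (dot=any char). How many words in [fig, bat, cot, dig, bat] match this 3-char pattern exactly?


Pattern 'h.t' means: starts with 'h', any single char, ends with 't'.
Checking each word (must be exactly 3 chars):
  'fig' (len=3): no
  'bat' (len=3): no
  'cot' (len=3): no
  'dig' (len=3): no
  'bat' (len=3): no
Matching words: []
Total: 0

0


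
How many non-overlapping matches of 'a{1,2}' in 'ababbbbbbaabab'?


Pattern 'a{1,2}' matches between 1 and 2 consecutive a's (greedy).
String: 'ababbbbbbaabab'
Finding runs of a's and applying greedy matching:
  Run at pos 0: 'a' (length 1)
  Run at pos 2: 'a' (length 1)
  Run at pos 9: 'aa' (length 2)
  Run at pos 12: 'a' (length 1)
Matches: ['a', 'a', 'aa', 'a']
Count: 4

4


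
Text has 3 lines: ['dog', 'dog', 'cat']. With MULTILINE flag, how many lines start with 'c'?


With MULTILINE flag, ^ matches the start of each line.
Lines: ['dog', 'dog', 'cat']
Checking which lines start with 'c':
  Line 1: 'dog' -> no
  Line 2: 'dog' -> no
  Line 3: 'cat' -> MATCH
Matching lines: ['cat']
Count: 1

1


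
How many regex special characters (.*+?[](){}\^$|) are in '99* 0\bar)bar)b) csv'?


Regex special characters are: . * + ? [ ] ( ) { } \ ^ $ |
Scanning '99* 0\bar)bar)b) csv':
  pos 2: '*' -> SPECIAL
  pos 5: '\' -> SPECIAL
  pos 9: ')' -> SPECIAL
  pos 13: ')' -> SPECIAL
  pos 15: ')' -> SPECIAL
Special chars found: ['*', '\\', ')', ')', ')']
Total: 5

5


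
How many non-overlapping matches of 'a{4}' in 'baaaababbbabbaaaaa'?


Pattern 'a{4}' matches exactly 4 consecutive a's (greedy, non-overlapping).
String: 'baaaababbbabbaaaaa'
Scanning for runs of a's:
  Run at pos 1: 'aaaa' (length 4) -> 1 match(es)
  Run at pos 6: 'a' (length 1) -> 0 match(es)
  Run at pos 10: 'a' (length 1) -> 0 match(es)
  Run at pos 13: 'aaaaa' (length 5) -> 1 match(es)
Matches found: ['aaaa', 'aaaa']
Total: 2

2


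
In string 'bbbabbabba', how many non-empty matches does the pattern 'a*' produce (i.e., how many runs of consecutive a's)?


Pattern 'a*' matches zero or more a's. We want non-empty runs of consecutive a's.
String: 'bbbabbabba'
Walking through the string to find runs of a's:
  Run 1: positions 3-3 -> 'a'
  Run 2: positions 6-6 -> 'a'
  Run 3: positions 9-9 -> 'a'
Non-empty runs found: ['a', 'a', 'a']
Count: 3

3


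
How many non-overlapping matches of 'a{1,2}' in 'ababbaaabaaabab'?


Pattern 'a{1,2}' matches between 1 and 2 consecutive a's (greedy).
String: 'ababbaaabaaabab'
Finding runs of a's and applying greedy matching:
  Run at pos 0: 'a' (length 1)
  Run at pos 2: 'a' (length 1)
  Run at pos 5: 'aaa' (length 3)
  Run at pos 9: 'aaa' (length 3)
  Run at pos 13: 'a' (length 1)
Matches: ['a', 'a', 'aa', 'a', 'aa', 'a', 'a']
Count: 7

7


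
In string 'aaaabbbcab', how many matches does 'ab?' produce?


Pattern 'ab?' matches 'a' optionally followed by 'b'.
String: 'aaaabbbcab'
Scanning left to right for 'a' then checking next char:
  Match 1: 'a' (a not followed by b)
  Match 2: 'a' (a not followed by b)
  Match 3: 'a' (a not followed by b)
  Match 4: 'ab' (a followed by b)
  Match 5: 'ab' (a followed by b)
Total matches: 5

5


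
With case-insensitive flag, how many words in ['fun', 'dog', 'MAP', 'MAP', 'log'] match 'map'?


Case-insensitive matching: compare each word's lowercase form to 'map'.
  'fun' -> lower='fun' -> no
  'dog' -> lower='dog' -> no
  'MAP' -> lower='map' -> MATCH
  'MAP' -> lower='map' -> MATCH
  'log' -> lower='log' -> no
Matches: ['MAP', 'MAP']
Count: 2

2


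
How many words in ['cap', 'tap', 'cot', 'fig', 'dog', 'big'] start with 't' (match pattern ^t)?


Pattern ^t anchors to start of word. Check which words begin with 't':
  'cap' -> no
  'tap' -> MATCH (starts with 't')
  'cot' -> no
  'fig' -> no
  'dog' -> no
  'big' -> no
Matching words: ['tap']
Count: 1

1


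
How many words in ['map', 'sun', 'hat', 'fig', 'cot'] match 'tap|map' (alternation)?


Alternation 'tap|map' matches either 'tap' or 'map'.
Checking each word:
  'map' -> MATCH
  'sun' -> no
  'hat' -> no
  'fig' -> no
  'cot' -> no
Matches: ['map']
Count: 1

1


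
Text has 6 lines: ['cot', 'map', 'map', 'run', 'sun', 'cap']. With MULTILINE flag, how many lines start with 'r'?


With MULTILINE flag, ^ matches the start of each line.
Lines: ['cot', 'map', 'map', 'run', 'sun', 'cap']
Checking which lines start with 'r':
  Line 1: 'cot' -> no
  Line 2: 'map' -> no
  Line 3: 'map' -> no
  Line 4: 'run' -> MATCH
  Line 5: 'sun' -> no
  Line 6: 'cap' -> no
Matching lines: ['run']
Count: 1

1


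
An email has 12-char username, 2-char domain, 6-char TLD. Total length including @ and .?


An email address has format: username@domain.tld
Username length: 12
'@' character: 1
Domain length: 2
'.' character: 1
TLD length: 6
Total = 12 + 1 + 2 + 1 + 6 = 22

22


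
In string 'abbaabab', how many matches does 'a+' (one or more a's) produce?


Pattern 'a+' matches one or more consecutive a's.
String: 'abbaabab'
Scanning for runs of a:
  Match 1: 'a' (length 1)
  Match 2: 'aa' (length 2)
  Match 3: 'a' (length 1)
Total matches: 3

3


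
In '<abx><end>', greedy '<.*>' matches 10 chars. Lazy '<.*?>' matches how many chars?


Greedy '<.*>' tries to match as MUCH as possible.
Lazy '<.*?>' tries to match as LITTLE as possible.

String: '<abx><end>'
Greedy '<.*>' starts at first '<' and extends to the LAST '>': '<abx><end>' (10 chars)
Lazy '<.*?>' starts at first '<' and stops at the FIRST '>': '<abx>' (5 chars)

5


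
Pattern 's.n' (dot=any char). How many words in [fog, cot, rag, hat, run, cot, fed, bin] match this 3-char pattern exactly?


Pattern 's.n' means: starts with 's', any single char, ends with 'n'.
Checking each word (must be exactly 3 chars):
  'fog' (len=3): no
  'cot' (len=3): no
  'rag' (len=3): no
  'hat' (len=3): no
  'run' (len=3): no
  'cot' (len=3): no
  'fed' (len=3): no
  'bin' (len=3): no
Matching words: []
Total: 0

0


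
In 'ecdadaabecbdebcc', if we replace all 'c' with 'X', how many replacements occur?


re.sub('c', 'X', text) replaces every occurrence of 'c' with 'X'.
Text: 'ecdadaabecbdebcc'
Scanning for 'c':
  pos 1: 'c' -> replacement #1
  pos 9: 'c' -> replacement #2
  pos 14: 'c' -> replacement #3
  pos 15: 'c' -> replacement #4
Total replacements: 4

4


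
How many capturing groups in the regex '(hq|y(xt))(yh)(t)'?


To count capturing groups, count each '(' that starts a group.
Pattern: '(hq|y(xt))(yh)(t)'
Walking through the pattern:
  Position 0: '(' -> group #1
  Position 5: '(' -> group #2
  Position 10: '(' -> group #3
  Position 14: '(' -> group #4
Total capturing groups: 4

4


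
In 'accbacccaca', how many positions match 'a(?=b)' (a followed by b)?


Lookahead 'a(?=b)' matches 'a' only when followed by 'b'.
String: 'accbacccaca'
Checking each position where char is 'a':
  pos 0: 'a' -> no (next='c')
  pos 4: 'a' -> no (next='c')
  pos 8: 'a' -> no (next='c')
Matching positions: []
Count: 0

0


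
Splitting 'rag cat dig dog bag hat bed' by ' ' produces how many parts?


Splitting by ' ' breaks the string at each occurrence of the separator.
Text: 'rag cat dig dog bag hat bed'
Parts after split:
  Part 1: 'rag'
  Part 2: 'cat'
  Part 3: 'dig'
  Part 4: 'dog'
  Part 5: 'bag'
  Part 6: 'hat'
  Part 7: 'bed'
Total parts: 7

7


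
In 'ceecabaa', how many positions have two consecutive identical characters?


Looking for consecutive identical characters in 'ceecabaa':
  pos 0-1: 'c' vs 'e' -> different
  pos 1-2: 'e' vs 'e' -> MATCH ('ee')
  pos 2-3: 'e' vs 'c' -> different
  pos 3-4: 'c' vs 'a' -> different
  pos 4-5: 'a' vs 'b' -> different
  pos 5-6: 'b' vs 'a' -> different
  pos 6-7: 'a' vs 'a' -> MATCH ('aa')
Consecutive identical pairs: ['ee', 'aa']
Count: 2

2
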